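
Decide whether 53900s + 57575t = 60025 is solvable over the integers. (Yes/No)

By Bézout, 53900s + 57575t = 60025 has integer solutions iff gcd(53900, 57575) | 60025.
Euclid: 57575 = 1·53900 + 3675; 53900 = 14·3675 + 2450; 3675 = 1·2450 + 1225; 2450 = 2·1225 + 0. gcd = 1225; 60025 mod 1225 = 0. Yes.

Yes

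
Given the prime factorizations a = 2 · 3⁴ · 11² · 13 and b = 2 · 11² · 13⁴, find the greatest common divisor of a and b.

min exponent per shared prime: 2 · 11² · 13 = 3146

3146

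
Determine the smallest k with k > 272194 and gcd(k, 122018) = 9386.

281580

122018 = 9386·13. Any k with gcd(k, 122018) = 9386 is a multiple of 9386, say 9386s, with s coprime to 13.
Need s > 272194/9386, so s ≥ 30. First s ≥ 30 with gcd(s, 13) = 1 is s = 30. Thus k = 9386·30 = 281580.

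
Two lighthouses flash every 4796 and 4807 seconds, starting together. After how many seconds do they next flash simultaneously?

2095852

gcd first: 4807 = 1·4796 + 11; 4796 = 436·11 + 0 → gcd = 11
lcm = 4796·4807/gcd = 23054372/11 = 2095852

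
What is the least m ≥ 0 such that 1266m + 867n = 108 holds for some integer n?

Euclid: 1266 = 1·867 + 399; 867 = 2·399 + 69; 399 = 5·69 + 54; 69 = 1·54 + 15; 54 = 3·15 + 9; 15 = 1·9 + 6; 9 = 1·6 + 3; 6 = 2·3 + 0 → gcd = 3; 108 = 3·36.
Back-substitution yields 1266·(113) + 867·(-165) = 3, so one solution is m = 113·36 = 4068, n = -165·36 = -5940.
Solutions in m differ by 867/3 = 289; the one in [0, 289) is 4068 mod 289 = 22.

22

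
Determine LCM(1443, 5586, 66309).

1443 = 3 · 13 · 37; 5586 = 2 · 3 · 7² · 19; 66309 = 3 · 23 · 31²
lcm takes max exponent of each prime: 2 · 3 · 7² · 13 · 19 · 23 · 31² · 37 = 59387799198

59387799198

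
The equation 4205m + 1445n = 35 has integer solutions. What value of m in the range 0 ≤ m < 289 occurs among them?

gcd(4205, 1445) = 5 (Euclid: 4205 = 2·1445 + 1315; 1445 = 1·1315 + 130; 1315 = 10·130 + 15; 130 = 8·15 + 10; 15 = 1·10 + 5; 10 = 2·5 + 0), and 5 | 35.
Extended Euclid: 4205·(100) + 1445·(-291) = 5. Scale by 7: m₀ = 700.
General solution m = m₀ + 289t; reducing mod 289 gives m = 122 (and n = -355).

122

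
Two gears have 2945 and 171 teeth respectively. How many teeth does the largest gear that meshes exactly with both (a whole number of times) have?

2945 = 5 · 19 · 31
171 = 3² · 19
Common: 19 = 19

19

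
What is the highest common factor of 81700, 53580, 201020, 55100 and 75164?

81700 = 2² · 5² · 19 · 43; 53580 = 2² · 3 · 5 · 19 · 47; 201020 = 2² · 5 · 19 · 23²; 55100 = 2² · 5² · 19 · 29; 75164 = 2² · 19 · 23 · 43
gcd takes min exponent of each prime: 2² · 19 = 76

76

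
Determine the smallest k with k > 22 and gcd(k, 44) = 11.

33

44 = 11·4. Any k with gcd(k, 44) = 11 is a multiple of 11, say 11s, with s coprime to 4.
Need s > 22/11, so s ≥ 3. First s ≥ 3 with gcd(s, 4) = 1 is s = 3. Thus k = 11·3 = 33.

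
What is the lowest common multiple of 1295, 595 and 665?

lcm(1295, 595) = 1295·595/gcd = 770525/35 = 22015
lcm(22015, 665) = 22015·665/gcd = 14639975/35 = 418285

418285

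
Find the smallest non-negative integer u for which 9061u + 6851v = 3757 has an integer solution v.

11

gcd(9061, 6851) = 221 (Euclid: 9061 = 1·6851 + 2210; 6851 = 3·2210 + 221; 2210 = 10·221 + 0), and 221 | 3757.
Extended Euclid: 9061·(-3) + 6851·(4) = 221. Scale by 17: u₀ = -51.
General solution u = u₀ + 31t; reducing mod 31 gives u = 11 (and v = -14).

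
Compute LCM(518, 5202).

518 = 2 · 7 · 37; 5202 = 2 · 3² · 17²
max exponents: 2 · 3² · 7 · 17² · 37 = 1347318

1347318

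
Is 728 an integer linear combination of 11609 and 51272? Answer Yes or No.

By Bézout, 11609m − 51272n = 728 has integer solutions iff gcd(11609, 51272) | 728.
Euclid: 51272 = 4·11609 + 4836; 11609 = 2·4836 + 1937; 4836 = 2·1937 + 962; 1937 = 2·962 + 13; 962 = 74·13 + 0. gcd = 13; 728 mod 13 = 0. Yes.

Yes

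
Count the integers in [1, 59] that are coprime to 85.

45

85 = 5·17. Inclusion–exclusion on these primes:
59 − ⌊59/5⌋ − ⌊59/17⌋ + ⌊59/85⌋ = 45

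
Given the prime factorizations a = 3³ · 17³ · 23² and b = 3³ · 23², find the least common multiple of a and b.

max exponent per prime: 3³ · 17³ · 23² = 70172379

70172379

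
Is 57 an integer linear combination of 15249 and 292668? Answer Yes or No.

Yes

By Bézout, 15249u + 292668v = 57 has integer solutions iff gcd(15249, 292668) | 57.
Euclid: 292668 = 19·15249 + 2937; 15249 = 5·2937 + 564; 2937 = 5·564 + 117; 564 = 4·117 + 96; 117 = 1·96 + 21; 96 = 4·21 + 12; 21 = 1·12 + 9; 12 = 1·9 + 3; 9 = 3·3 + 0. gcd = 3; 57 mod 3 = 0. Yes.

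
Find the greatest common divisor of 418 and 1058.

Euclid: 1058 = 2·418 + 222; 418 = 1·222 + 196; 222 = 1·196 + 26; 196 = 7·26 + 14; 26 = 1·14 + 12; 14 = 1·12 + 2; 12 = 6·2 + 0. Last nonzero remainder: 2.

2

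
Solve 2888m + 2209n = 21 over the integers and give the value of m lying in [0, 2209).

Reduce mod 2209: 2888m ≡ 21 (mod 2209). With g = gcd(2888, 2209) = 1 dividing 21, divide through: 2888m ≡ 21 (mod 2209).
Since gcd(2888, 2209) = 1, m ≡ 21·(2888)⁻¹ ≡ 706 (mod 2209). Smallest non-negative: 706.

706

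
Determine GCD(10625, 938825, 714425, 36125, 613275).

10625 = 5⁴ · 17; 938825 = 5² · 17 · 47²; 714425 = 5² · 17 · 41²; 36125 = 5³ · 17²; 613275 = 3 · 5² · 13 · 17 · 37
gcd takes min exponent of each prime: 5² · 17 = 425

425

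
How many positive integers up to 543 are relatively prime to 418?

Prime factors of 418: 2, 11, 19. Count integers ≤ 543 divisible by none of them.
By inclusion–exclusion: 543 − ⌊543/2⌋ − ⌊543/11⌋ − ⌊543/19⌋ + ⌊543/22⌋ + ⌊543/38⌋ + ⌊543/209⌋ − ⌊543/418⌋ = 234.

234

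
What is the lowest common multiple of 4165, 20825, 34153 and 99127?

101605175

lcm(4165, 20825) = 4165·20825/gcd = 86736125/4165 = 20825
lcm(20825, 34153) = 20825·34153/gcd = 711236225/833 = 853825
lcm(853825, 99127) = 853825·99127/gcd = 84637110775/833 = 101605175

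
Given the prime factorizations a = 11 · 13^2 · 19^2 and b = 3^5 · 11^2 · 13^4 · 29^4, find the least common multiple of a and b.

214419484046799603

max exponent per prime: 3^5 · 11^2 · 13^4 · 19^2 · 29^4 = 214419484046799603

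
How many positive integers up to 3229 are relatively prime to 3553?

3553 = 11·17·19. Inclusion–exclusion on these primes:
3229 − ⌊3229/11⌋ − ⌊3229/17⌋ − ⌊3229/19⌋ + ⌊3229/187⌋ + ⌊3229/209⌋ + ⌊3229/323⌋ − ⌊3229/3553⌋ = 2619

2619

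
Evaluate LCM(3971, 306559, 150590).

1515042168310

3971 = 11 · 19²; 306559 = 11 · 29 · 31²; 150590 = 2 · 5 · 11 · 37²
lcm takes max exponent of each prime: 2 · 5 · 11 · 19² · 29 · 31² · 37² = 1515042168310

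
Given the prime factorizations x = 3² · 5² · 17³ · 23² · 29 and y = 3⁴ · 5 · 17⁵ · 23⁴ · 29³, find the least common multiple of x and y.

19623432337869203325

max exponent per prime: 3⁴ · 5² · 17⁵ · 23⁴ · 29³ = 19623432337869203325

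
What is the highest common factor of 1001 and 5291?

143

1001 = 7 · 11 · 13
5291 = 11 · 13 · 37
Common: 11 · 13 = 143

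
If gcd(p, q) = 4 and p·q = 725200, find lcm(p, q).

181300

gcd·lcm = product, so lcm = 725200/4 = 181300.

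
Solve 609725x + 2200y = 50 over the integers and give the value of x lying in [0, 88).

34

Reduce mod 2200: 609725x ≡ 50 (mod 2200). With g = gcd(609725, 2200) = 25 dividing 50, divide through: 24389x ≡ 2 (mod 88).
Since gcd(24389, 88) = 1, x ≡ 2·(24389)⁻¹ ≡ 34 (mod 88). Smallest non-negative: 34.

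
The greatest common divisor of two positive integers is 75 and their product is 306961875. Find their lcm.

gcd·lcm = product, so lcm = 306961875/75 = 4092825.

4092825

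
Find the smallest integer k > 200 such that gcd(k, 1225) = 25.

1225 = 25·49. Any k with gcd(k, 1225) = 25 is a multiple of 25, say 25s, with s coprime to 49.
Need s > 200/25, so s ≥ 9. First s ≥ 9 with gcd(s, 49) = 1 is s = 9. Thus k = 25·9 = 225.

225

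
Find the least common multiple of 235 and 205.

235 = 5 · 47; 205 = 5 · 41
max exponents: 5 · 41 · 47 = 9635

9635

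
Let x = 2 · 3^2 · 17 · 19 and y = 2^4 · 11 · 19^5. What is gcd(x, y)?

38

min exponent per shared prime: 2 · 19 = 38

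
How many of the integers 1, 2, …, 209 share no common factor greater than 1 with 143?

143 = 11·13. Inclusion–exclusion on these primes:
209 − ⌊209/11⌋ − ⌊209/13⌋ + ⌊209/143⌋ = 175

175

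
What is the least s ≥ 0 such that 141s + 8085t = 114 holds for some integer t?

Reduce mod 8085: 141s ≡ 114 (mod 8085). With g = gcd(141, 8085) = 3 dividing 114, divide through: 47s ≡ 38 (mod 2695).
Since gcd(47, 2695) = 1, s ≡ 38·(47)⁻¹ ≡ 1549 (mod 2695). Smallest non-negative: 1549.

1549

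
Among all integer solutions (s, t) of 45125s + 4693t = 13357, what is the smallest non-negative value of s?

3

gcd(45125, 4693) = 361 (Euclid: 45125 = 9·4693 + 2888; 4693 = 1·2888 + 1805; 2888 = 1·1805 + 1083; 1805 = 1·1083 + 722; 1083 = 1·722 + 361; 722 = 2·361 + 0), and 361 | 13357.
Extended Euclid: 45125·(5) + 4693·(-48) = 361. Scale by 37: s₀ = 185.
General solution s = s₀ + 13k; reducing mod 13 gives s = 3 (and t = -26).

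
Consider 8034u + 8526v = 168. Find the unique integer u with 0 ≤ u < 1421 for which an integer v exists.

gcd(8034, 8526) = 6 (Euclid: 8526 = 1·8034 + 492; 8034 = 16·492 + 162; 492 = 3·162 + 6; 162 = 27·6 + 0), and 6 | 168.
Extended Euclid: 8034·(-52) + 8526·(49) = 6. Scale by 28: u₀ = -1456.
General solution u = u₀ + 1421t; reducing mod 1421 gives u = 1386 (and v = -1306).

1386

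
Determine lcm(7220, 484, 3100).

lcm(7220, 484) = 7220·484/gcd = 3494480/4 = 873620
lcm(873620, 3100) = 873620·3100/gcd = 2708222000/20 = 135411100

135411100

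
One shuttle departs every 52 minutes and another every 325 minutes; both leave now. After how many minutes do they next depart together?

1300

gcd first: 325 = 6·52 + 13; 52 = 4·13 + 0 → gcd = 13
lcm = 52·325/gcd = 16900/13 = 1300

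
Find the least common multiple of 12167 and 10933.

133021811

12167 = 23³; 10933 = 13 · 29²
max exponents: 13 · 23³ · 29² = 133021811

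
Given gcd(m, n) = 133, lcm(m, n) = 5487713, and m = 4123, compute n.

177023

Using mn = gcd(m,n)·lcm(m,n) = 133·5487713 = 729865829, we get n = 729865829/4123 = 177023.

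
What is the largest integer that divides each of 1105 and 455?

Euclid: 1105 = 2·455 + 195; 455 = 2·195 + 65; 195 = 3·65 + 0. Last nonzero remainder: 65.

65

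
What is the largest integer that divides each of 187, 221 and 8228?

gcd(187, 221): 221 = 1·187 + 34; 187 = 5·34 + 17; 34 = 2·17 + 0 → 17
gcd(17, 8228): 8228 = 484·17 + 0 → 17

17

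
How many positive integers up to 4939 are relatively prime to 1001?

3554

Prime factors of 1001: 7, 11, 13. Count integers ≤ 4939 divisible by none of them.
By inclusion–exclusion: 4939 − ⌊4939/7⌋ − ⌊4939/11⌋ − ⌊4939/13⌋ + ⌊4939/77⌋ + ⌊4939/91⌋ + ⌊4939/143⌋ − ⌊4939/1001⌋ = 3554.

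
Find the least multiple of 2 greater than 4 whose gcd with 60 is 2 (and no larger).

Multiples of 2 above 4: 2·3, 2·4, … . Need the cofactor coprime to 60/2 = 30.
Checking s = 3, 4, … the first with gcd(s, 30) = 1 is s = 7, giving 14.

14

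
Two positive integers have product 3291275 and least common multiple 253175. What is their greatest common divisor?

gcd·lcm = product, so gcd = 3291275/253175 = 13.

13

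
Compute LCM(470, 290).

gcd first: 470 = 1·290 + 180; 290 = 1·180 + 110; 180 = 1·110 + 70; 110 = 1·70 + 40; 70 = 1·40 + 30; 40 = 1·30 + 10; 30 = 3·10 + 0 → gcd = 10
lcm = 470·290/gcd = 136300/10 = 13630

13630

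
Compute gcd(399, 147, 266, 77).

399 = 3 · 7 · 19; 147 = 3 · 7²; 266 = 2 · 7 · 19; 77 = 7 · 11
gcd takes min exponent of each prime: 7 = 7

7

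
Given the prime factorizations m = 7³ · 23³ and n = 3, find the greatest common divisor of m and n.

1

min exponent per shared prime: (none) = 1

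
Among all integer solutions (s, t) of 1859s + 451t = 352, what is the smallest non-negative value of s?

31

Euclid: 1859 = 4·451 + 55; 451 = 8·55 + 11; 55 = 5·11 + 0 → gcd = 11; 352 = 11·32.
Back-substitution yields 1859·(-8) + 451·(33) = 11, so one solution is s = -8·32 = -256, t = 33·32 = 1056.
Solutions in s differ by 451/11 = 41; the one in [0, 41) is -256 mod 41 = 31.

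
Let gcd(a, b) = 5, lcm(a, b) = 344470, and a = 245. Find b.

7030

a·b = gcd·lcm = 5·344470 = 1722350, so b = 1722350/245 = 7030.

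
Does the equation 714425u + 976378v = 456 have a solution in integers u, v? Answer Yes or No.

By Bézout, 714425u + 976378v = 456 has integer solutions iff gcd(714425, 976378) | 456.
Euclid: 976378 = 1·714425 + 261953; 714425 = 2·261953 + 190519; 261953 = 1·190519 + 71434; 190519 = 2·71434 + 47651; 71434 = 1·47651 + 23783; 47651 = 2·23783 + 85; 23783 = 279·85 + 68; 85 = 1·68 + 17; 68 = 4·17 + 0. gcd = 17; 456 mod 17 = 14. No.

No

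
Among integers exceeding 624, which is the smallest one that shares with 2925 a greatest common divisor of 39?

gcd(a, 2925) = 39 forces 39 | a; write a = 39s. Then gcd(39s, 39·75) = 39·gcd(s, 75), so need gcd(s, 75) = 1.
39s > 624 gives s ≥ 17. The least s ≥ 17 coprime to 75 is 17, so a = 39·17 = 663.

663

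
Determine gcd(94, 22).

94 = 2 · 47
22 = 2 · 11
Common: 2 = 2

2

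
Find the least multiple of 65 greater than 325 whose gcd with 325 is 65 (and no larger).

325 = 65·5. Any a with gcd(a, 325) = 65 is a multiple of 65, say 65s, with s coprime to 5.
Need s > 325/65, so s ≥ 6. First s ≥ 6 with gcd(s, 5) = 1 is s = 6. Thus a = 65·6 = 390.

390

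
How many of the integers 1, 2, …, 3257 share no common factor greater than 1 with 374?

374 = 2·11·17. Inclusion–exclusion on these primes:
3257 − ⌊3257/2⌋ − ⌊3257/11⌋ − ⌊3257/17⌋ + ⌊3257/22⌋ + ⌊3257/34⌋ + ⌊3257/187⌋ − ⌊3257/374⌋ = 1394

1394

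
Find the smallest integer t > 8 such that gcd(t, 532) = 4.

532 = 4·133. Any t with gcd(t, 532) = 4 is a multiple of 4, say 4s, with s coprime to 133.
Need s > 8/4, so s ≥ 3. First s ≥ 3 with gcd(s, 133) = 1 is s = 3. Thus t = 4·3 = 12.

12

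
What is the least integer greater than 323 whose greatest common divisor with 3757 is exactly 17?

340

3757 = 17·221. Any a with gcd(a, 3757) = 17 is a multiple of 17, say 17s, with s coprime to 221.
Need s > 323/17, so s ≥ 20. First s ≥ 20 with gcd(s, 221) = 1 is s = 20. Thus a = 17·20 = 340.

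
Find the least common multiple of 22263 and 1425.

10574925

22263 = 3 · 41 · 181; 1425 = 3 · 5² · 19
max exponents: 3 · 5² · 19 · 41 · 181 = 10574925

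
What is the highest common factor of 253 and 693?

Euclid: 693 = 2·253 + 187; 253 = 1·187 + 66; 187 = 2·66 + 55; 66 = 1·55 + 11; 55 = 5·11 + 0. Last nonzero remainder: 11.

11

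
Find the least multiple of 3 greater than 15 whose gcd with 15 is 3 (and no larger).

18

gcd(m, 15) = 3 forces 3 | m; write m = 3s. Then gcd(3s, 3·5) = 3·gcd(s, 5), so need gcd(s, 5) = 1.
3s > 15 gives s ≥ 6. The least s ≥ 6 coprime to 5 is 6, so m = 3·6 = 18.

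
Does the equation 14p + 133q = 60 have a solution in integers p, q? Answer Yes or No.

No

gcd(14, 133): 133 = 9·14 + 7; 14 = 2·7 + 0 → 7
7 does not divide 60, so a solution does not exist.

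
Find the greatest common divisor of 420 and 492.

420 = 2² · 3 · 5 · 7
492 = 2² · 3 · 41
Common: 2² · 3 = 12

12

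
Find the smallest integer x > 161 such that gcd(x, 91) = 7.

91 = 7·13. Any x with gcd(x, 91) = 7 is a multiple of 7, say 7s, with s coprime to 13.
Need s > 161/7, so s ≥ 24. First s ≥ 24 with gcd(s, 13) = 1 is s = 24. Thus x = 7·24 = 168.

168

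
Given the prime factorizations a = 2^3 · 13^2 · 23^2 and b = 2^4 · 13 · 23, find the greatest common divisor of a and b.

2392

min exponent per shared prime: 2^3 · 13 · 23 = 2392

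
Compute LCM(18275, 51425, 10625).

lcm(18275, 51425) = 18275·51425/gcd = 939791875/425 = 2211275
lcm(2211275, 10625) = 2211275·10625/gcd = 23494796875/425 = 55281875

55281875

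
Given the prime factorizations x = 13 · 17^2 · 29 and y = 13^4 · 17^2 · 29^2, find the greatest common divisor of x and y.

min exponent per shared prime: 13 · 17^2 · 29 = 108953

108953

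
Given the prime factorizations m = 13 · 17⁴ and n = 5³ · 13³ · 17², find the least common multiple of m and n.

22936954625

max exponent per prime: 5³ · 13³ · 17⁴ = 22936954625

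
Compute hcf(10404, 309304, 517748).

gcd(10404, 309304): 309304 = 29·10404 + 7588; 10404 = 1·7588 + 2816; 7588 = 2·2816 + 1956; 2816 = 1·1956 + 860; 1956 = 2·860 + 236; 860 = 3·236 + 152; 236 = 1·152 + 84; 152 = 1·84 + 68; 84 = 1·68 + 16; 68 = 4·16 + 4; 16 = 4·4 + 0 → 4
gcd(4, 517748): 517748 = 129437·4 + 0 → 4

4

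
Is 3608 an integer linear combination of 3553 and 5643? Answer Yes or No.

By Bézout, 3553m + 5643n = 3608 has integer solutions iff gcd(3553, 5643) | 3608.
Euclid: 5643 = 1·3553 + 2090; 3553 = 1·2090 + 1463; 2090 = 1·1463 + 627; 1463 = 2·627 + 209; 627 = 3·209 + 0. gcd = 209; 3608 mod 209 = 55. No.

No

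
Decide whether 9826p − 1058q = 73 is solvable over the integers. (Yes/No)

No

By Bézout, 9826p − 1058q = 73 has integer solutions iff gcd(9826, 1058) | 73.
Euclid: 9826 = 9·1058 + 304; 1058 = 3·304 + 146; 304 = 2·146 + 12; 146 = 12·12 + 2; 12 = 6·2 + 0. gcd = 2; 73 mod 2 = 1. No.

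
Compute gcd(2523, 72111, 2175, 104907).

gcd(2523, 72111): 72111 = 28·2523 + 1467; 2523 = 1·1467 + 1056; 1467 = 1·1056 + 411; 1056 = 2·411 + 234; 411 = 1·234 + 177; 234 = 1·177 + 57; 177 = 3·57 + 6; 57 = 9·6 + 3; 6 = 2·3 + 0 → 3
gcd(3, 2175): 2175 = 725·3 + 0 → 3
gcd(3, 104907): 104907 = 34969·3 + 0 → 3

3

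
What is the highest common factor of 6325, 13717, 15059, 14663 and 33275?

11

gcd(6325, 13717): 13717 = 2·6325 + 1067; 6325 = 5·1067 + 990; 1067 = 1·990 + 77; 990 = 12·77 + 66; 77 = 1·66 + 11; 66 = 6·11 + 0 → 11
gcd(11, 15059): 15059 = 1369·11 + 0 → 11
gcd(11, 14663): 14663 = 1333·11 + 0 → 11
gcd(11, 33275): 33275 = 3025·11 + 0 → 11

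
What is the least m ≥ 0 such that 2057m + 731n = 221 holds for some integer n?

36

Euclid: 2057 = 2·731 + 595; 731 = 1·595 + 136; 595 = 4·136 + 51; 136 = 2·51 + 34; 51 = 1·34 + 17; 34 = 2·17 + 0 → gcd = 17; 221 = 17·13.
Back-substitution yields 2057·(16) + 731·(-45) = 17, so one solution is m = 16·13 = 208, n = -45·13 = -585.
Solutions in m differ by 731/17 = 43; the one in [0, 43) is 208 mod 43 = 36.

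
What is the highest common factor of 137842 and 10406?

Euclid: 137842 = 13·10406 + 2564; 10406 = 4·2564 + 150; 2564 = 17·150 + 14; 150 = 10·14 + 10; 14 = 1·10 + 4; 10 = 2·4 + 2; 4 = 2·2 + 0. Last nonzero remainder: 2.

2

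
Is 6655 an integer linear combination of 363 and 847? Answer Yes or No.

Yes

gcd(363, 847): 847 = 2·363 + 121; 363 = 3·121 + 0 → 121
121 divides 6655, so a solution exists.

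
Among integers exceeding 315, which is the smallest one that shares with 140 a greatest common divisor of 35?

140 = 35·4. Any t with gcd(t, 140) = 35 is a multiple of 35, say 35s, with s coprime to 4.
Need s > 315/35, so s ≥ 10. First s ≥ 10 with gcd(s, 4) = 1 is s = 11. Thus t = 35·11 = 385.

385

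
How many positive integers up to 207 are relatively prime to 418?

90

418 = 2·11·19. Inclusion–exclusion on these primes:
207 − ⌊207/2⌋ − ⌊207/11⌋ − ⌊207/19⌋ + ⌊207/22⌋ + ⌊207/38⌋ + ⌊207/209⌋ − ⌊207/418⌋ = 90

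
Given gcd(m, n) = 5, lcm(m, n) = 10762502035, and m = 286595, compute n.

187765

Using mn = gcd(m,n)·lcm(m,n) = 5·10762502035 = 53812510175, we get n = 53812510175/286595 = 187765.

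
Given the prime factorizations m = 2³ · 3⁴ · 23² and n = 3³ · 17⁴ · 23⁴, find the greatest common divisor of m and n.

min exponent per shared prime: 3³ · 23² = 14283

14283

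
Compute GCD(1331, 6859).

Euclid: 6859 = 5·1331 + 204; 1331 = 6·204 + 107; 204 = 1·107 + 97; 107 = 1·97 + 10; 97 = 9·10 + 7; 10 = 1·7 + 3; 7 = 2·3 + 1; 3 = 3·1 + 0. Last nonzero remainder: 1.

1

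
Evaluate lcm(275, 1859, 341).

275 = 5² · 11; 1859 = 11 · 13²; 341 = 11 · 31
lcm takes max exponent of each prime: 5² · 11 · 13² · 31 = 1440725

1440725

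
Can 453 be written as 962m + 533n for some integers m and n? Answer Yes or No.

No

By Bézout, 962m + 533n = 453 has integer solutions iff gcd(962, 533) | 453.
Euclid: 962 = 1·533 + 429; 533 = 1·429 + 104; 429 = 4·104 + 13; 104 = 8·13 + 0. gcd = 13; 453 mod 13 = 11. No.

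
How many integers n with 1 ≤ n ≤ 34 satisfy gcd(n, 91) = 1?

91 = 7·13. Inclusion–exclusion on these primes:
34 − ⌊34/7⌋ − ⌊34/13⌋ + ⌊34/91⌋ = 28

28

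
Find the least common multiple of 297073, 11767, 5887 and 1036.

297073 = 7 · 31 · 37²; 11767 = 7 · 41²; 5887 = 7 · 29²; 1036 = 2² · 7 · 37
lcm takes max exponent of each prime: 2² · 7 · 29² · 31 · 37² · 41² = 1679913354532

1679913354532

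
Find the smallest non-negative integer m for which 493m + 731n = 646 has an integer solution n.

28

Reduce mod 731: 493m ≡ 646 (mod 731). With g = gcd(493, 731) = 17 dividing 646, divide through: 29m ≡ 38 (mod 43).
Since gcd(29, 43) = 1, m ≡ 38·(29)⁻¹ ≡ 28 (mod 43). Smallest non-negative: 28.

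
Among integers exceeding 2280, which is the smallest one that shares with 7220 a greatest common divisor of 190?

gcd(t, 7220) = 190 forces 190 | t; write t = 190s. Then gcd(190s, 190·38) = 190·gcd(s, 38), so need gcd(s, 38) = 1.
190s > 2280 gives s ≥ 13. The least s ≥ 13 coprime to 38 is 13, so t = 190·13 = 2470.

2470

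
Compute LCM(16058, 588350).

674837450

gcd first: 588350 = 36·16058 + 10262; 16058 = 1·10262 + 5796; 10262 = 1·5796 + 4466; 5796 = 1·4466 + 1330; 4466 = 3·1330 + 476; 1330 = 2·476 + 378; 476 = 1·378 + 98; 378 = 3·98 + 84; 98 = 1·84 + 14; 84 = 6·14 + 0 → gcd = 14
lcm = 16058·588350/gcd = 9447724300/14 = 674837450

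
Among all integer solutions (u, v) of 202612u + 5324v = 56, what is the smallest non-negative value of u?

994

Reduce mod 5324: 202612u ≡ 56 (mod 5324). With g = gcd(202612, 5324) = 4 dividing 56, divide through: 50653u ≡ 14 (mod 1331).
Since gcd(50653, 1331) = 1, u ≡ 14·(50653)⁻¹ ≡ 994 (mod 1331). Smallest non-negative: 994.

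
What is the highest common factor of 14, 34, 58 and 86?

2

gcd(14, 34): 34 = 2·14 + 6; 14 = 2·6 + 2; 6 = 3·2 + 0 → 2
gcd(2, 58): 58 = 29·2 + 0 → 2
gcd(2, 86): 86 = 43·2 + 0 → 2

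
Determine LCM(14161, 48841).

gcd first: 48841 = 3·14161 + 6358; 14161 = 2·6358 + 1445; 6358 = 4·1445 + 578; 1445 = 2·578 + 289; 578 = 2·289 + 0 → gcd = 289
lcm = 14161·48841/gcd = 691637401/289 = 2393209

2393209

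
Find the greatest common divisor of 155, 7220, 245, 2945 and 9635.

155 = 5 · 31; 7220 = 2² · 5 · 19²; 245 = 5 · 7²; 2945 = 5 · 19 · 31; 9635 = 5 · 41 · 47
gcd takes min exponent of each prime: 5 = 5

5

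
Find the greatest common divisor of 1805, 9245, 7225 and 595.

5

1805 = 5 · 19²; 9245 = 5 · 43²; 7225 = 5² · 17²; 595 = 5 · 7 · 17
gcd takes min exponent of each prime: 5 = 5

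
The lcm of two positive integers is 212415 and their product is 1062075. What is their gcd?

5

gcd·lcm = product, so gcd = 1062075/212415 = 5.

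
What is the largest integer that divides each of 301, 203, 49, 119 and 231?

301 = 7 · 43; 203 = 7 · 29; 49 = 7²; 119 = 7 · 17; 231 = 3 · 7 · 11
gcd takes min exponent of each prime: 7 = 7

7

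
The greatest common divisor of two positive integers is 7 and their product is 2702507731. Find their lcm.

386072533

For any two positive integers, gcd × lcm equals their product. Hence lcm = 2702507731 / 7 = 386072533.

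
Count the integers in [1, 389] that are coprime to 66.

66 = 2·3·11. Inclusion–exclusion on these primes:
389 − ⌊389/2⌋ − ⌊389/3⌋ − ⌊389/11⌋ + ⌊389/6⌋ + ⌊389/22⌋ + ⌊389/33⌋ − ⌊389/66⌋ = 118

118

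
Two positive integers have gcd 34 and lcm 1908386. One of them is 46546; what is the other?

1394

p·q = gcd·lcm = 34·1908386 = 64885124, so q = 64885124/46546 = 1394.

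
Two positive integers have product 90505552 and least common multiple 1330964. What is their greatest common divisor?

68

gcd·lcm = product, so gcd = 90505552/1330964 = 68.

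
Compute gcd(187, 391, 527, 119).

187 = 11 · 17; 391 = 17 · 23; 527 = 17 · 31; 119 = 7 · 17
gcd takes min exponent of each prime: 17 = 17

17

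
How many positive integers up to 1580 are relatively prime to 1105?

Prime factors of 1105: 5, 13, 17. Count integers ≤ 1580 divisible by none of them.
By inclusion–exclusion: 1580 − ⌊1580/5⌋ − ⌊1580/13⌋ − ⌊1580/17⌋ + ⌊1580/65⌋ + ⌊1580/85⌋ + ⌊1580/221⌋ − ⌊1580/1105⌋ = 1099.

1099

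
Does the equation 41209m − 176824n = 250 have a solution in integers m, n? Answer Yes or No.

Yes

gcd(41209, 176824): 176824 = 4·41209 + 11988; 41209 = 3·11988 + 5245; 11988 = 2·5245 + 1498; 5245 = 3·1498 + 751; 1498 = 1·751 + 747; 751 = 1·747 + 4; 747 = 186·4 + 3; 4 = 1·3 + 1; 3 = 3·1 + 0 → 1
1 divides 250, so a solution exists.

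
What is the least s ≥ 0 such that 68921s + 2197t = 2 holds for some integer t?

556

gcd(68921, 2197) = 1 (Euclid: 68921 = 31·2197 + 814; 2197 = 2·814 + 569; 814 = 1·569 + 245; 569 = 2·245 + 79; 245 = 3·79 + 8; 79 = 9·8 + 7; 8 = 1·7 + 1; 7 = 7·1 + 0), and 1 | 2.
Extended Euclid: 68921·(278) + 2197·(-8721) = 1. Scale by 2: s₀ = 556.
General solution s = s₀ + 2197k; reducing mod 2197 gives s = 556 (and t = -17442).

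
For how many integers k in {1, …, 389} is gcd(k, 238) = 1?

Prime factors of 238: 2, 7, 17. Count integers ≤ 389 divisible by none of them.
By inclusion–exclusion: 389 − ⌊389/2⌋ − ⌊389/7⌋ − ⌊389/17⌋ + ⌊389/14⌋ + ⌊389/34⌋ + ⌊389/119⌋ − ⌊389/238⌋ = 158.

158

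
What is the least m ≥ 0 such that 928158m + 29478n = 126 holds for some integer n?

Reduce mod 29478: 928158m ≡ 126 (mod 29478). With g = gcd(928158, 29478) = 6 dividing 126, divide through: 154693m ≡ 21 (mod 4913).
Since gcd(154693, 4913) = 1, m ≡ 21·(154693)⁻¹ ≡ 1034 (mod 4913). Smallest non-negative: 1034.

1034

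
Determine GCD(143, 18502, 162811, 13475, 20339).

11

143 = 11 · 13; 18502 = 2 · 11 · 29²; 162811 = 11 · 19² · 41; 13475 = 5² · 7² · 11; 20339 = 11 · 43²
gcd takes min exponent of each prime: 11 = 11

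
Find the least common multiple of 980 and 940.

980 = 2² · 5 · 7²; 940 = 2² · 5 · 47
max exponents: 2² · 5 · 7² · 47 = 46060

46060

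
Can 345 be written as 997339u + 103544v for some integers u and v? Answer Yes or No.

No

gcd(997339, 103544): 997339 = 9·103544 + 65443; 103544 = 1·65443 + 38101; 65443 = 1·38101 + 27342; 38101 = 1·27342 + 10759; 27342 = 2·10759 + 5824; 10759 = 1·5824 + 4935; 5824 = 1·4935 + 889; 4935 = 5·889 + 490; 889 = 1·490 + 399; 490 = 1·399 + 91; 399 = 4·91 + 35; 91 = 2·35 + 21; 35 = 1·21 + 14; 21 = 1·14 + 7; 14 = 2·7 + 0 → 7
7 does not divide 345, so a solution does not exist.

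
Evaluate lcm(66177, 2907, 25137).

66177 = 3⁴ · 19 · 43; 2907 = 3² · 17 · 19; 25137 = 3³ · 7² · 19
lcm takes max exponent of each prime: 3⁴ · 7² · 17 · 19 · 43 = 55125441

55125441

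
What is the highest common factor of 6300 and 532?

28

Euclid: 6300 = 11·532 + 448; 532 = 1·448 + 84; 448 = 5·84 + 28; 84 = 3·28 + 0. Last nonzero remainder: 28.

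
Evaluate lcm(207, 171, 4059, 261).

51439707

207 = 3² · 23; 171 = 3² · 19; 4059 = 3² · 11 · 41; 261 = 3² · 29
lcm takes max exponent of each prime: 3² · 11 · 19 · 23 · 29 · 41 = 51439707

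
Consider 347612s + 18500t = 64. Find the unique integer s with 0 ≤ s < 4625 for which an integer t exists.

Reduce mod 18500: 347612s ≡ 64 (mod 18500). With g = gcd(347612, 18500) = 4 dividing 64, divide through: 86903s ≡ 16 (mod 4625).
Since gcd(86903, 4625) = 1, s ≡ 16·(86903)⁻¹ ≡ 2322 (mod 4625). Smallest non-negative: 2322.

2322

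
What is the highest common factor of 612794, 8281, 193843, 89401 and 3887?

612794 = 2 · 7² · 13² · 37; 8281 = 7² · 13²; 193843 = 13² · 31 · 37; 89401 = 13² · 23²; 3887 = 13² · 23
gcd takes min exponent of each prime: 13² = 169

169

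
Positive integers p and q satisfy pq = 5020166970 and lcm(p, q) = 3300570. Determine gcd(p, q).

1521

gcd·lcm = product, so gcd = 5020166970/3300570 = 1521.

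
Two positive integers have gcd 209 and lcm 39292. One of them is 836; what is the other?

9823

Using uv = gcd(u,v)·lcm(u,v) = 209·39292 = 8212028, we get v = 8212028/836 = 9823.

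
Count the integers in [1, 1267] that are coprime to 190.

Prime factors of 190: 2, 5, 19. Count integers ≤ 1267 divisible by none of them.
By inclusion–exclusion: 1267 − ⌊1267/2⌋ − ⌊1267/5⌋ − ⌊1267/19⌋ + ⌊1267/10⌋ + ⌊1267/38⌋ + ⌊1267/95⌋ − ⌊1267/190⌋ = 481.

481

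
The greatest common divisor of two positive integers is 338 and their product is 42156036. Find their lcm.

124722

gcd·lcm = product, so lcm = 42156036/338 = 124722.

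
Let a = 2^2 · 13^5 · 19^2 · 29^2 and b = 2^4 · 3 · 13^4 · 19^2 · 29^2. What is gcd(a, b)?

min exponent per shared prime: 2^2 · 13^4 · 19^2 · 29^2 = 34684592644

34684592644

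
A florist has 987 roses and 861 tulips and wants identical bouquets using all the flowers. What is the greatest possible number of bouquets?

21

Euclid: 987 = 1·861 + 126; 861 = 6·126 + 105; 126 = 1·105 + 21; 105 = 5·21 + 0. Last nonzero remainder: 21.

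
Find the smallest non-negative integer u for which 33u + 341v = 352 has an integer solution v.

21

gcd(33, 341) = 11 (Euclid: 341 = 10·33 + 11; 33 = 3·11 + 0), and 11 | 352.
Extended Euclid: 33·(-10) + 341·(1) = 11. Scale by 32: u₀ = -320.
General solution u = u₀ + 31t; reducing mod 31 gives u = 21 (and v = -1).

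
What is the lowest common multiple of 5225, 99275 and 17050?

6155050

lcm(5225, 99275) = 5225·99275/gcd = 518711875/5225 = 99275
lcm(99275, 17050) = 99275·17050/gcd = 1692638750/275 = 6155050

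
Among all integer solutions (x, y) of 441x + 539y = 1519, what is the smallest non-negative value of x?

1

Reduce mod 539: 441x ≡ 1519 (mod 539). With g = gcd(441, 539) = 49 dividing 1519, divide through: 9x ≡ 31 (mod 11).
Since gcd(9, 11) = 1, x ≡ 31·(9)⁻¹ ≡ 1 (mod 11). Smallest non-negative: 1.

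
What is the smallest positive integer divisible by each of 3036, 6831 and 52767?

14563692

3036 = 2² · 3 · 11 · 23; 6831 = 3³ · 11 · 23; 52767 = 3² · 11 · 13 · 41
lcm takes max exponent of each prime: 2² · 3³ · 11 · 13 · 23 · 41 = 14563692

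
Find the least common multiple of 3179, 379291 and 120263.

3179 = 11 · 17²; 379291 = 11 · 29² · 41; 120263 = 11 · 13 · 29²
lcm takes max exponent of each prime: 11 · 13 · 17² · 29² · 41 = 1424996287

1424996287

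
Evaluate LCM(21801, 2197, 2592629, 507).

4347838833

21801 = 3 · 13² · 43; 2197 = 13³; 2592629 = 13² · 23² · 29; 507 = 3 · 13²
lcm takes max exponent of each prime: 3 · 13³ · 23² · 29 · 43 = 4347838833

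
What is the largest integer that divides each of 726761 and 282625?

7

726761 = 7 · 47³
282625 = 5³ · 7 · 17 · 19
Common: 7 = 7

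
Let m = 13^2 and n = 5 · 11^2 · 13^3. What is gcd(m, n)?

min exponent per shared prime: 13^2 = 169

169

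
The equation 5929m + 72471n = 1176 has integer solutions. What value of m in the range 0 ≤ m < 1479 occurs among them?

Euclid: 72471 = 12·5929 + 1323; 5929 = 4·1323 + 637; 1323 = 2·637 + 49; 637 = 13·49 + 0 → gcd = 49; 1176 = 49·24.
Back-substitution yields 5929·(-110) + 72471·(9) = 49, so one solution is m = -110·24 = -2640, n = 9·24 = 216.
Solutions in m differ by 72471/49 = 1479; the one in [0, 1479) is -2640 mod 1479 = 318.

318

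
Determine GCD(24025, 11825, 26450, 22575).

25

gcd(24025, 11825): 24025 = 2·11825 + 375; 11825 = 31·375 + 200; 375 = 1·200 + 175; 200 = 1·175 + 25; 175 = 7·25 + 0 → 25
gcd(25, 26450): 26450 = 1058·25 + 0 → 25
gcd(25, 22575): 22575 = 903·25 + 0 → 25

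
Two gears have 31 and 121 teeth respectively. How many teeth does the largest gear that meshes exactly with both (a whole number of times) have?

31 = 31
121 = 11²
Common: 1 = 1

1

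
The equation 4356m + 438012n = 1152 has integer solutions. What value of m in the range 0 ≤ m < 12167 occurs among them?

Reduce mod 438012: 4356m ≡ 1152 (mod 438012). With g = gcd(4356, 438012) = 36 dividing 1152, divide through: 121m ≡ 32 (mod 12167).
Since gcd(121, 12167) = 1, m ≡ 32·(121)⁻¹ ≡ 2313 (mod 12167). Smallest non-negative: 2313.

2313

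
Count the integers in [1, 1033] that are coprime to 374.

Prime factors of 374: 2, 11, 17. Count integers ≤ 1033 divisible by none of them.
By inclusion–exclusion: 1033 − ⌊1033/2⌋ − ⌊1033/11⌋ − ⌊1033/17⌋ + ⌊1033/22⌋ + ⌊1033/34⌋ + ⌊1033/187⌋ − ⌊1033/374⌋ = 443.

443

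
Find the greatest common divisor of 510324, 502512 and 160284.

gcd(510324, 502512): 510324 = 1·502512 + 7812; 502512 = 64·7812 + 2544; 7812 = 3·2544 + 180; 2544 = 14·180 + 24; 180 = 7·24 + 12; 24 = 2·12 + 0 → 12
gcd(12, 160284): 160284 = 13357·12 + 0 → 12

12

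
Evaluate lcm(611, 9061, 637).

611 = 13 · 47; 9061 = 13 · 17 · 41; 637 = 7² · 13
lcm takes max exponent of each prime: 7² · 13 · 17 · 41 · 47 = 20867483

20867483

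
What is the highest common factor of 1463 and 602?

7

Euclid: 1463 = 2·602 + 259; 602 = 2·259 + 84; 259 = 3·84 + 7; 84 = 12·7 + 0. Last nonzero remainder: 7.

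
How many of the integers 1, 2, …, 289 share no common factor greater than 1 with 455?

184

Prime factors of 455: 5, 7, 13. Count integers ≤ 289 divisible by none of them.
By inclusion–exclusion: 289 − ⌊289/5⌋ − ⌊289/7⌋ − ⌊289/13⌋ + ⌊289/35⌋ + ⌊289/65⌋ + ⌊289/91⌋ − ⌊289/455⌋ = 184.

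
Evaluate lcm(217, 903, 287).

217 = 7 · 31; 903 = 3 · 7 · 43; 287 = 7 · 41
lcm takes max exponent of each prime: 3 · 7 · 31 · 41 · 43 = 1147713

1147713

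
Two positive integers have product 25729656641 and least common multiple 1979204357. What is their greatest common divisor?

gcd·lcm = product, so gcd = 25729656641/1979204357 = 13.

13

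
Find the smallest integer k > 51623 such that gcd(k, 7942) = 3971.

59565

7942 = 3971·2. Any k with gcd(k, 7942) = 3971 is a multiple of 3971, say 3971s, with s coprime to 2.
Need s > 51623/3971, so s ≥ 14. First s ≥ 14 with gcd(s, 2) = 1 is s = 15. Thus k = 3971·15 = 59565.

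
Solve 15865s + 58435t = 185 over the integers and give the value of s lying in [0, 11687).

3326

Euclid: 58435 = 3·15865 + 10840; 15865 = 1·10840 + 5025; 10840 = 2·5025 + 790; 5025 = 6·790 + 285; 790 = 2·285 + 220; 285 = 1·220 + 65; 220 = 3·65 + 25; 65 = 2·25 + 15; 25 = 1·15 + 10; 15 = 1·10 + 5; 10 = 2·5 + 0 → gcd = 5; 185 = 5·37.
Back-substitution yields 15865·(4512) + 58435·(-1225) = 5, so one solution is s = 4512·37 = 166944, t = -1225·37 = -45325.
Solutions in s differ by 58435/5 = 11687; the one in [0, 11687) is 166944 mod 11687 = 3326.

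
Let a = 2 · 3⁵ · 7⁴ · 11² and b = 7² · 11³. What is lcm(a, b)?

1553125266

max exponent per prime: 2 · 3⁵ · 7⁴ · 11³ = 1553125266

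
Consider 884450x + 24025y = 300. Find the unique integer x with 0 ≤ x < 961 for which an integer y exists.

263

Euclid: 884450 = 36·24025 + 19550; 24025 = 1·19550 + 4475; 19550 = 4·4475 + 1650; 4475 = 2·1650 + 1175; 1650 = 1·1175 + 475; 1175 = 2·475 + 225; 475 = 2·225 + 25; 225 = 9·25 + 0 → gcd = 25; 300 = 25·12.
Back-substitution yields 884450·(102) + 24025·(-3755) = 25, so one solution is x = 102·12 = 1224, y = -3755·12 = -45060.
Solutions in x differ by 24025/25 = 961; the one in [0, 961) is 1224 mod 961 = 263.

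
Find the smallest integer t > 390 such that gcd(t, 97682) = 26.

416

Multiples of 26 above 390: 26·16, 26·17, … . Need the cofactor coprime to 97682/26 = 3757.
Checking s = 16, 17, … the first with gcd(s, 3757) = 1 is s = 16, giving 416.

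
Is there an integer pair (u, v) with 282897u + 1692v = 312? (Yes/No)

No

By Bézout, 282897u + 1692v = 312 has integer solutions iff gcd(282897, 1692) | 312.
Euclid: 282897 = 167·1692 + 333; 1692 = 5·333 + 27; 333 = 12·27 + 9; 27 = 3·9 + 0. gcd = 9; 312 mod 9 = 6. No.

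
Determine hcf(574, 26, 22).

574 = 2 · 7 · 41; 26 = 2 · 13; 22 = 2 · 11
gcd takes min exponent of each prime: 2 = 2

2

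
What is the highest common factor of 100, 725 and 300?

gcd(100, 725): 725 = 7·100 + 25; 100 = 4·25 + 0 → 25
gcd(25, 300): 300 = 12·25 + 0 → 25

25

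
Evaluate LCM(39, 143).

429

39 = 3 · 13; 143 = 11 · 13
max exponents: 3 · 11 · 13 = 429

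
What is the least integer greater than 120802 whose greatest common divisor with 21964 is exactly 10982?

Multiples of 10982 above 120802: 10982·12, 10982·13, … . Need the cofactor coprime to 21964/10982 = 2.
Checking s = 12, 13, … the first with gcd(s, 2) = 1 is s = 13, giving 142766.

142766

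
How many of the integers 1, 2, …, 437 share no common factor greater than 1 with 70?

150

Prime factors of 70: 2, 5, 7. Count integers ≤ 437 divisible by none of them.
By inclusion–exclusion: 437 − ⌊437/2⌋ − ⌊437/5⌋ − ⌊437/7⌋ + ⌊437/10⌋ + ⌊437/14⌋ + ⌊437/35⌋ − ⌊437/70⌋ = 150.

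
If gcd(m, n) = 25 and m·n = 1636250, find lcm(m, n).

Since gcd(m,n)·lcm(m,n) = mn, lcm = 1636250/25 = 65450.

65450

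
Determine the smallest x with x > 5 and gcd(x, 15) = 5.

10

Multiples of 5 above 5: 5·2, 5·3, … . Need the cofactor coprime to 15/5 = 3.
Checking s = 2, 3, … the first with gcd(s, 3) = 1 is s = 2, giving 10.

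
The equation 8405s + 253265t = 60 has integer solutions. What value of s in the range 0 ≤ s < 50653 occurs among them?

gcd(8405, 253265) = 5 (Euclid: 253265 = 30·8405 + 1115; 8405 = 7·1115 + 600; 1115 = 1·600 + 515; 600 = 1·515 + 85; 515 = 6·85 + 5; 85 = 17·5 + 0), and 5 | 60.
Extended Euclid: 8405·(-2953) + 253265·(98) = 5. Scale by 12: s₀ = -35436.
General solution s = s₀ + 50653k; reducing mod 50653 gives s = 15217 (and t = -505).

15217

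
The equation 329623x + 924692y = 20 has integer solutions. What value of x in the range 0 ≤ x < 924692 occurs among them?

gcd(329623, 924692) = 1 (Euclid: 924692 = 2·329623 + 265446; 329623 = 1·265446 + 64177; 265446 = 4·64177 + 8738; 64177 = 7·8738 + 3011; 8738 = 2·3011 + 2716; 3011 = 1·2716 + 295; 2716 = 9·295 + 61; 295 = 4·61 + 51; 61 = 1·51 + 10; 51 = 5·10 + 1; 10 = 10·1 + 0), and 1 | 20.
Extended Euclid: 329623·(90903) + 924692·(-32404) = 1. Scale by 20: x₀ = 1818060.
General solution x = x₀ + 924692t; reducing mod 924692 gives x = 893368 (and y = -318457).

893368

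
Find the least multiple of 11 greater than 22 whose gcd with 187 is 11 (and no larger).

gcd(a, 187) = 11 forces 11 | a; write a = 11s. Then gcd(11s, 11·17) = 11·gcd(s, 17), so need gcd(s, 17) = 1.
11s > 22 gives s ≥ 3. The least s ≥ 3 coprime to 17 is 3, so a = 11·3 = 33.

33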